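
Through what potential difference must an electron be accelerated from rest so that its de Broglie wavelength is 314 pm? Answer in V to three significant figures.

V = 15.3 V

p = h/λ = 6.626 × 10⁻³⁴ / 3.140 × 10⁻¹⁰ = 2.110 × 10⁻²⁴ kg·m/s.
KE = p²/(2m) = 2.444 × 10⁻¹⁸ J.
V = KE/e = 2.444 × 10⁻¹⁸ / (1.602 × 10⁻¹⁹) = 15.3 V.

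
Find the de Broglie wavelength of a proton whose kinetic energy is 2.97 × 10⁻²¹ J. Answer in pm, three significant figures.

λ = 210 pm

p = √(2mKE) = √(2 × 1.673 × 10⁻²⁷ × 2.970 × 10⁻²¹) = 3.152 × 10⁻²⁴ kg·m/s.
λ = h/p = 6.626 × 10⁻³⁴ / 3.152 × 10⁻²⁴ = 2.10 × 10⁻¹⁰ m = 210 pm.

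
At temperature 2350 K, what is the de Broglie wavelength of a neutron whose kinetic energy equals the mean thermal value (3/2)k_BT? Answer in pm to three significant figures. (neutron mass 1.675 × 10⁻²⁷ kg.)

KE = (3/2)k_BT = 1.5 × 1.381 × 10⁻²³ × 2350 = 4.868 × 10⁻²⁰ J.
p = √(2mKE) = √(2 × 1.675 × 10⁻²⁷ × 4.868 × 10⁻²⁰) = 1.277 × 10⁻²³ kg·m/s.
λ = h/p = 5.19 × 10⁻¹¹ m = 51.9 pm.

λ = 51.9 pm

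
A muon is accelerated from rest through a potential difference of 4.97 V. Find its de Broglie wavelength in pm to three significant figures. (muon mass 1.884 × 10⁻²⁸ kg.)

KE = eV = 1.602 × 10⁻¹⁹ × 4.970 = 7.962 × 10⁻¹⁹ J.
p = √(2mKE) = √(2 × 1.884 × 10⁻²⁸ × 7.962 × 10⁻¹⁹) = 1.732 × 10⁻²³ kg·m/s.
λ = h/p = 6.626 × 10⁻³⁴ / 1.732 × 10⁻²³ = 3.83 × 10⁻¹¹ m = 38.3 pm.

λ = 38.3 pm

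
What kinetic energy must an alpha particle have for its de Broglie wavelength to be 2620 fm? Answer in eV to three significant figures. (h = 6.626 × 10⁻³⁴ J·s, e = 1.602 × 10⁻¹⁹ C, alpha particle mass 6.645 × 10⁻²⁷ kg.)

KE = 30.0 eV

p = h/λ = 6.626 × 10⁻³⁴ / 2.620 × 10⁻¹² = 2.529 × 10⁻²² kg·m/s.
KE = p²/(2m) = (2.529 × 10⁻²²)² / (2 × 6.645 × 10⁻²⁷) = 4.813 × 10⁻¹⁸ J = 30.0 eV.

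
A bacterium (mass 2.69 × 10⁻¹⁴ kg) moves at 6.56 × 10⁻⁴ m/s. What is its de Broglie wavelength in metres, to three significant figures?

λ = 3.75 × 10⁻¹⁷ m

p = mv = 2.69 × 10⁻¹⁴ × 6.56 × 10⁻⁴ = 1.765 × 10⁻¹⁷ kg·m/s.
λ = h/p = 6.626 × 10⁻³⁴ / 1.765 × 10⁻¹⁷ = 3.75 × 10⁻¹⁷ m.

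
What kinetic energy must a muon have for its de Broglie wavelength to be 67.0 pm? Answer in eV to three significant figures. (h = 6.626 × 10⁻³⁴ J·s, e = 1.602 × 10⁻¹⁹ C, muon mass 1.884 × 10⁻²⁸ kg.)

KE = 1.62 eV

p = h/λ = 6.626 × 10⁻³⁴ / 6.700 × 10⁻¹¹ = 9.890 × 10⁻²⁴ kg·m/s.
KE = p²/(2m) = (9.890 × 10⁻²⁴)² / (2 × 1.884 × 10⁻²⁸) = 2.596 × 10⁻¹⁹ J = 1.62 eV.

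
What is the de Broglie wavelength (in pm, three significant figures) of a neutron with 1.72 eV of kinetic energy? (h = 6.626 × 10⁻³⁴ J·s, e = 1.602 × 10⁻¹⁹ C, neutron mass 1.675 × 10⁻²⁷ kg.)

KE = 1.72 eV = 2.755 × 10⁻¹⁹ J.
p = √(2mKE) = √(2 × 1.675 × 10⁻²⁷ × 2.755 × 10⁻¹⁹) = 3.038 × 10⁻²³ kg·m/s.
λ = h/p = 6.626 × 10⁻³⁴ / 3.038 × 10⁻²³ = 2.18 × 10⁻¹¹ m = 21.8 pm.

λ = 21.8 pm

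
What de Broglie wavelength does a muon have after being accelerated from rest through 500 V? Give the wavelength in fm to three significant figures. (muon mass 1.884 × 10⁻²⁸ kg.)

λ = 3810 fm

KE = eV = 1.602 × 10⁻¹⁹ × 500.0 = 8.010 × 10⁻¹⁷ J.
p = √(2mKE) = √(2 × 1.884 × 10⁻²⁸ × 8.010 × 10⁻¹⁷) = 1.737 × 10⁻²² kg·m/s.
λ = h/p = 6.626 × 10⁻³⁴ / 1.737 × 10⁻²² = 3.81 × 10⁻¹² m = 3810 fm.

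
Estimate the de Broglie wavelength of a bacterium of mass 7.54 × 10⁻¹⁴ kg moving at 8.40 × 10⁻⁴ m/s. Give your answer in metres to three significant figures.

p = mv = 7.54 × 10⁻¹⁴ × 8.40 × 10⁻⁴ = 6.334 × 10⁻¹⁷ kg·m/s.
λ = h/p = 6.626 × 10⁻³⁴ / 6.334 × 10⁻¹⁷ = 1.05 × 10⁻¹⁷ m.

λ = 1.05 × 10⁻¹⁷ m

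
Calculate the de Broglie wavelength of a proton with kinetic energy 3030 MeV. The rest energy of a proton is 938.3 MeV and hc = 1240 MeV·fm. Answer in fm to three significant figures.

Total energy E = KE + m₀c² = 3030 + 938.3 = 3968.3 MeV.
(pc)² = E² − (m₀c²)² = (3968.3)² − (938.3)² = 1.487 × 10⁷ MeV², so pc = 3856 MeV.
λ = hc/(pc) = 1240 MeV·fm / 3856 MeV = 0.322 fm.

λ = 0.322 fm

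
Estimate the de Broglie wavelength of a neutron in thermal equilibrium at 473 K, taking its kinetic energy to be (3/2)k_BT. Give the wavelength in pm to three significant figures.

λ = 116 pm

KE = (3/2)k_BT = 1.5 × 1.381 × 10⁻²³ × 473 = 9.798 × 10⁻²¹ J.
p = √(2mKE) = √(2 × 1.675 × 10⁻²⁷ × 9.798 × 10⁻²¹) = 5.729 × 10⁻²⁴ kg·m/s.
λ = h/p = 1.16 × 10⁻¹⁰ m = 116 pm.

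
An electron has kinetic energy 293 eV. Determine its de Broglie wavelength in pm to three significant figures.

λ = 71.7 pm

KE = 293 eV = 4.694 × 10⁻¹⁷ J.
p = √(2mKE) = √(2 × 9.109 × 10⁻³¹ × 4.694 × 10⁻¹⁷) = 9.247 × 10⁻²⁴ kg·m/s.
λ = h/p = 6.626 × 10⁻³⁴ / 9.247 × 10⁻²⁴ = 7.17 × 10⁻¹¹ m = 71.7 pm.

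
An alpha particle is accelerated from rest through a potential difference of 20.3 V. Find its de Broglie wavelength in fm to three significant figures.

λ = 2250 fm

KE = 2eV = 2 × 1.602 × 10⁻¹⁹ × 20.30 = 6.504 × 10⁻¹⁸ J.
p = √(2mKE) = √(2 × 6.645 × 10⁻²⁷ × 6.504 × 10⁻¹⁸) = 2.940 × 10⁻²² kg·m/s.
λ = h/p = 6.626 × 10⁻³⁴ / 2.940 × 10⁻²² = 2.25 × 10⁻¹² m = 2250 fm.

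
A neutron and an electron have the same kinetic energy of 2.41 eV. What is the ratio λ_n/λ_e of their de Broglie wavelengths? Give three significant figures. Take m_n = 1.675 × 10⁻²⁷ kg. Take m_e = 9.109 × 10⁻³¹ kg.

At fixed KE, p = √(2mKE) so λ = h/p ∝ 1/√m.
λ_n/λ_e = √(m_e/m_n) = √(9.109 × 10⁻³¹/1.675 × 10⁻²⁷) = √(5.438 × 10⁻⁴) = 0.0233.

λ_n/λ_e = 0.0233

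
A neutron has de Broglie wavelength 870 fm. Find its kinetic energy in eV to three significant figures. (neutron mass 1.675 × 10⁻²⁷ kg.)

p = h/λ = 6.626 × 10⁻³⁴ / 8.700 × 10⁻¹³ = 7.616 × 10⁻²² kg·m/s.
KE = p²/(2m) = (7.616 × 10⁻²²)² / (2 × 1.675 × 10⁻²⁷) = 1.731 × 10⁻¹⁶ J = 1080 eV.

KE = 1080 eV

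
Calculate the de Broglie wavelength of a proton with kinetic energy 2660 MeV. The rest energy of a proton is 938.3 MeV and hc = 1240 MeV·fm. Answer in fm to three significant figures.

Total energy E = KE + m₀c² = 2660 + 938.3 = 3598.3 MeV.
(pc)² = E² − (m₀c²)² = (3598.3)² − (938.3)² = 1.207 × 10⁷ MeV², so pc = 3474 MeV.
λ = hc/(pc) = 1240 MeV·fm / 3474 MeV = 0.357 fm.

λ = 0.357 fm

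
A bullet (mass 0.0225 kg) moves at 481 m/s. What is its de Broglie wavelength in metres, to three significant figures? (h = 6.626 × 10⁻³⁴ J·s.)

λ = 6.12 × 10⁻³⁵ m

p = mv = 0.0225 × 481 = 1.082 × 10¹ kg·m/s.
λ = h/p = 6.626 × 10⁻³⁴ / 1.082 × 10¹ = 6.12 × 10⁻³⁵ m.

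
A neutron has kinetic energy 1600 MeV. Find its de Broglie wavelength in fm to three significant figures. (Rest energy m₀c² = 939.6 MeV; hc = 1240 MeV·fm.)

λ = 0.526 fm

Total energy E = KE + m₀c² = 1600 + 939.6 = 2539.6 MeV.
(pc)² = E² − (m₀c²)² = (2539.6)² − (939.6)² = 5.567 × 10⁶ MeV², so pc = 2359 MeV.
λ = hc/(pc) = 1240 MeV·fm / 2359 MeV = 0.526 fm.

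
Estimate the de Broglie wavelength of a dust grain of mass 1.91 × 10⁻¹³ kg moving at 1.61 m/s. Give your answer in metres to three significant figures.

p = mv = 1.91 × 10⁻¹³ × 1.61 = 3.075 × 10⁻¹³ kg·m/s.
λ = h/p = 6.626 × 10⁻³⁴ / 3.075 × 10⁻¹³ = 2.15 × 10⁻²¹ m.

λ = 2.15 × 10⁻²¹ m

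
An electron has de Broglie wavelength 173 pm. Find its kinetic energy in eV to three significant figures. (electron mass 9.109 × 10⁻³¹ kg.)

p = h/λ = 6.626 × 10⁻³⁴ / 1.730 × 10⁻¹⁰ = 3.830 × 10⁻²⁴ kg·m/s.
KE = p²/(2m) = (3.830 × 10⁻²⁴)² / (2 × 9.109 × 10⁻³¹) = 8.052 × 10⁻¹⁸ J = 50.3 eV.

KE = 50.3 eV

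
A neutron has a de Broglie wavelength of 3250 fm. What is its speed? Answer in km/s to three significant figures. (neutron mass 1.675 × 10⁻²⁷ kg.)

p = h/λ = 6.626 × 10⁻³⁴ / 3.250 × 10⁻¹² = 2.039 × 10⁻²² kg·m/s.
v = p/m = 2.039 × 10⁻²² / 1.675 × 10⁻²⁷ = 1.22 × 10⁵ m/s = 122 km/s.

v = 122 km/s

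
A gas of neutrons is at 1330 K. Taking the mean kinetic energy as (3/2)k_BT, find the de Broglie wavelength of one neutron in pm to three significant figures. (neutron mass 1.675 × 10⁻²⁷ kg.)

λ = 69.0 pm

KE = (3/2)k_BT = 1.5 × 1.381 × 10⁻²³ × 1330 = 2.755 × 10⁻²⁰ J.
p = √(2mKE) = √(2 × 1.675 × 10⁻²⁷ × 2.755 × 10⁻²⁰) = 9.607 × 10⁻²⁴ kg·m/s.
λ = h/p = 6.90 × 10⁻¹¹ m = 69.0 pm.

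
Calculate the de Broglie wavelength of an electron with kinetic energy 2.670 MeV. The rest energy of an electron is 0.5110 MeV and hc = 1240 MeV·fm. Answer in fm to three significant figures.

λ = 395 fm

Total energy E = KE + m₀c² = 2.670 + 0.5110 = 3.1810 MeV.
(pc)² = E² − (m₀c²)² = (3.1810)² − (0.5110)² = 9.858 MeV², so pc = 3.140 MeV.
λ = hc/(pc) = 1240 MeV·fm / 3.140 MeV = 395 fm.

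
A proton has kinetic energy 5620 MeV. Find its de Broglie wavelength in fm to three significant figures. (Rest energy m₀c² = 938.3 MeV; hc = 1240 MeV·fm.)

λ = 0.191 fm

Total energy E = KE + m₀c² = 5620 + 938.3 = 6558.3 MeV.
(pc)² = E² − (m₀c²)² = (6558.3)² − (938.3)² = 4.213 × 10⁷ MeV², so pc = 6491 MeV.
λ = hc/(pc) = 1240 MeV·fm / 6491 MeV = 0.191 fm.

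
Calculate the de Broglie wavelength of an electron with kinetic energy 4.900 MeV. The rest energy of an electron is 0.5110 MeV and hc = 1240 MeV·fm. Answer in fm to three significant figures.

Total energy E = KE + m₀c² = 4.900 + 0.5110 = 5.4110 MeV.
(pc)² = E² − (m₀c²)² = (5.4110)² − (0.5110)² = 29.02 MeV², so pc = 5.387 MeV.
λ = hc/(pc) = 1240 MeV·fm / 5.387 MeV = 230 fm.

λ = 230 fm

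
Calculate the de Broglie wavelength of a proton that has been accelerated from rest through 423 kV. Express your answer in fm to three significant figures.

KE = eV = 1.602 × 10⁻¹⁹ × 4.230 × 10⁵ = 6.776 × 10⁻¹⁴ J.
p = √(2mKE) = √(2 × 1.673 × 10⁻²⁷ × 6.776 × 10⁻¹⁴) = 1.506 × 10⁻²⁰ kg·m/s.
λ = h/p = 6.626 × 10⁻³⁴ / 1.506 × 10⁻²⁰ = 4.40 × 10⁻¹⁴ m = 44.0 fm.

λ = 44.0 fm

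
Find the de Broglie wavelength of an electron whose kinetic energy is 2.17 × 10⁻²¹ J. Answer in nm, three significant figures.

p = √(2mKE) = √(2 × 9.109 × 10⁻³¹ × 2.170 × 10⁻²¹) = 6.288 × 10⁻²⁶ kg·m/s.
λ = h/p = 6.626 × 10⁻³⁴ / 6.288 × 10⁻²⁶ = 1.05 × 10⁻⁸ m = 10.5 nm.

λ = 10.5 nm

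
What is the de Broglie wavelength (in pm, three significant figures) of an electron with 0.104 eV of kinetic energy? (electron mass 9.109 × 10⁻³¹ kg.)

KE = 0.104 eV = 1.666 × 10⁻²⁰ J.
p = √(2mKE) = √(2 × 9.109 × 10⁻³¹ × 1.666 × 10⁻²⁰) = 1.742 × 10⁻²⁵ kg·m/s.
λ = h/p = 6.626 × 10⁻³⁴ / 1.742 × 10⁻²⁵ = 3.80 × 10⁻⁹ m = 3800 pm.

λ = 3800 pm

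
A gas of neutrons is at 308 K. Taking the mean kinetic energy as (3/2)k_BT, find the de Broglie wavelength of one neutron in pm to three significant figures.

λ = 143 pm

KE = (3/2)k_BT = 1.5 × 1.381 × 10⁻²³ × 308 = 6.380 × 10⁻²¹ J.
p = √(2mKE) = √(2 × 1.675 × 10⁻²⁷ × 6.380 × 10⁻²¹) = 4.623 × 10⁻²⁴ kg·m/s.
λ = h/p = 1.43 × 10⁻¹⁰ m = 143 pm.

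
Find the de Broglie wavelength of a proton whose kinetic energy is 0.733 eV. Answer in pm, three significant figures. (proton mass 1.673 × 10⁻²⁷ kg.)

KE = 0.733 eV = 1.174 × 10⁻¹⁹ J.
p = √(2mKE) = √(2 × 1.673 × 10⁻²⁷ × 1.174 × 10⁻¹⁹) = 1.982 × 10⁻²³ kg·m/s.
λ = h/p = 6.626 × 10⁻³⁴ / 1.982 × 10⁻²³ = 3.34 × 10⁻¹¹ m = 33.4 pm.

λ = 33.4 pm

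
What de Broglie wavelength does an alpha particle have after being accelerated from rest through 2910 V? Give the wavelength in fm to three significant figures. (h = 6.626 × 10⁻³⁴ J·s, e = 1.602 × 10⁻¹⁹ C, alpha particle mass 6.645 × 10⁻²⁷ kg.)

λ = 188 fm

KE = 2eV = 2 × 1.602 × 10⁻¹⁹ × 2910 = 9.324 × 10⁻¹⁶ J.
p = √(2mKE) = √(2 × 6.645 × 10⁻²⁷ × 9.324 × 10⁻¹⁶) = 3.520 × 10⁻²¹ kg·m/s.
λ = h/p = 6.626 × 10⁻³⁴ / 3.520 × 10⁻²¹ = 1.88 × 10⁻¹³ m = 188 fm.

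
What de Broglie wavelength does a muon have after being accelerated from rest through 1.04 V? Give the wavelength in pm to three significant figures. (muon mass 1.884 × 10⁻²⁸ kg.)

KE = eV = 1.602 × 10⁻¹⁹ × 1.040 = 1.666 × 10⁻¹⁹ J.
p = √(2mKE) = √(2 × 1.884 × 10⁻²⁸ × 1.666 × 10⁻¹⁹) = 7.923 × 10⁻²⁴ kg·m/s.
λ = h/p = 6.626 × 10⁻³⁴ / 7.923 × 10⁻²⁴ = 8.36 × 10⁻¹¹ m = 83.6 pm.

λ = 83.6 pm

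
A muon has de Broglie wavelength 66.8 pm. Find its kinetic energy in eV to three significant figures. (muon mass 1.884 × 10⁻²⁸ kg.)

KE = 1.63 eV

p = h/λ = 6.626 × 10⁻³⁴ / 6.680 × 10⁻¹¹ = 9.919 × 10⁻²⁴ kg·m/s.
KE = p²/(2m) = (9.919 × 10⁻²⁴)² / (2 × 1.884 × 10⁻²⁸) = 2.611 × 10⁻¹⁹ J = 1.63 eV.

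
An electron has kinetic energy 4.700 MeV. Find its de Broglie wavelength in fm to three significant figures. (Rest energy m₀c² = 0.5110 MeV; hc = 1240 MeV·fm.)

λ = 239 fm

Total energy E = KE + m₀c² = 4.700 + 0.5110 = 5.2110 MeV.
(pc)² = E² − (m₀c²)² = (5.2110)² − (0.5110)² = 26.89 MeV², so pc = 5.186 MeV.
λ = hc/(pc) = 1240 MeV·fm / 5.186 MeV = 239 fm.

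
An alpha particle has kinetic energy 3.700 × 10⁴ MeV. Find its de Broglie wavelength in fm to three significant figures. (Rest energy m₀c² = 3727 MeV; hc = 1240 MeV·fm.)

λ = 0.0306 fm

Total energy E = KE + m₀c² = 3.700 × 10⁴ + 3727 = 40727 MeV.
(pc)² = E² − (m₀c²)² = (40727)² − (3727)² = 1.645 × 10⁹ MeV², so pc = 4.056 × 10⁴ MeV.
λ = hc/(pc) = 1240 MeV·fm / 4.056 × 10⁴ MeV = 0.0306 fm.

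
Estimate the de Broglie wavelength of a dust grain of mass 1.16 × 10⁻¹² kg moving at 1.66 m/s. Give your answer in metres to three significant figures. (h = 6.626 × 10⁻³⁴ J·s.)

p = mv = 1.16 × 10⁻¹² × 1.66 = 1.926 × 10⁻¹² kg·m/s.
λ = h/p = 6.626 × 10⁻³⁴ / 1.926 × 10⁻¹² = 3.44 × 10⁻²² m.

λ = 3.44 × 10⁻²² m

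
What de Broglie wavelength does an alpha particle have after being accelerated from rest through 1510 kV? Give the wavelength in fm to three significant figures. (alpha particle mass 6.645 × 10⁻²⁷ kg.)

KE = 2eV = 2 × 1.602 × 10⁻¹⁹ × 1.510 × 10⁶ = 4.838 × 10⁻¹³ J.
p = √(2mKE) = √(2 × 6.645 × 10⁻²⁷ × 4.838 × 10⁻¹³) = 8.019 × 10⁻²⁰ kg·m/s.
λ = h/p = 6.626 × 10⁻³⁴ / 8.019 × 10⁻²⁰ = 8.26 × 10⁻¹⁵ m = 8.26 fm.

λ = 8.26 fm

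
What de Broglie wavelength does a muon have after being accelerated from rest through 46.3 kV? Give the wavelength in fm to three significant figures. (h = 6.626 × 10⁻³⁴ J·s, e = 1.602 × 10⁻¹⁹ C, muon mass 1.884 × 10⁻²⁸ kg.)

λ = 396 fm

KE = eV = 1.602 × 10⁻¹⁹ × 4.630 × 10⁴ = 7.417 × 10⁻¹⁵ J.
p = √(2mKE) = √(2 × 1.884 × 10⁻²⁸ × 7.417 × 10⁻¹⁵) = 1.672 × 10⁻²¹ kg·m/s.
λ = h/p = 6.626 × 10⁻³⁴ / 1.672 × 10⁻²¹ = 3.96 × 10⁻¹³ m = 396 fm.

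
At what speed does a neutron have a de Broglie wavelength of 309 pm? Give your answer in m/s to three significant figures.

p = h/λ = 6.626 × 10⁻³⁴ / 3.090 × 10⁻¹⁰ = 2.144 × 10⁻²⁴ kg·m/s.
v = p/m = 2.144 × 10⁻²⁴ / 1.675 × 10⁻²⁷ = 1.28 × 10³ m/s = 1280 m/s.

v = 1280 m/s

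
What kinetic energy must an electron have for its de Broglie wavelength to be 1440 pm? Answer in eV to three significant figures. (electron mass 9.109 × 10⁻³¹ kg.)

p = h/λ = 6.626 × 10⁻³⁴ / 1.440 × 10⁻⁹ = 4.601 × 10⁻²⁵ kg·m/s.
KE = p²/(2m) = (4.601 × 10⁻²⁵)² / (2 × 9.109 × 10⁻³¹) = 1.162 × 10⁻¹⁹ J = 0.725 eV.

KE = 0.725 eV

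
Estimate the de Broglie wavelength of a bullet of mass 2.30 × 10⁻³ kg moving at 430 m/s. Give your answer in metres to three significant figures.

p = mv = 2.30 × 10⁻³ × 430 = 9.890 × 10⁻¹ kg·m/s.
λ = h/p = 6.626 × 10⁻³⁴ / 9.890 × 10⁻¹ = 6.70 × 10⁻³⁴ m.

λ = 6.70 × 10⁻³⁴ m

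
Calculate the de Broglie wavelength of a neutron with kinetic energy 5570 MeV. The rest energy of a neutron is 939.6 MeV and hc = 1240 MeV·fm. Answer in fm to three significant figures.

λ = 0.193 fm

Total energy E = KE + m₀c² = 5570 + 939.6 = 6509.6 MeV.
(pc)² = E² − (m₀c²)² = (6509.6)² − (939.6)² = 4.149 × 10⁷ MeV², so pc = 6441 MeV.
λ = hc/(pc) = 1240 MeV·fm / 6441 MeV = 0.193 fm.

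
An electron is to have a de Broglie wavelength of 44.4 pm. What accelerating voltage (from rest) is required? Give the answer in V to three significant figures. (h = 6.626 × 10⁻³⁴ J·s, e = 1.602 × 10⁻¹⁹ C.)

V = 763 V

p = h/λ = 6.626 × 10⁻³⁴ / 4.440 × 10⁻¹¹ = 1.492 × 10⁻²³ kg·m/s.
KE = p²/(2m) = 1.222 × 10⁻¹⁶ J.
V = KE/e = 1.222 × 10⁻¹⁶ / (1.602 × 10⁻¹⁹) = 763 V.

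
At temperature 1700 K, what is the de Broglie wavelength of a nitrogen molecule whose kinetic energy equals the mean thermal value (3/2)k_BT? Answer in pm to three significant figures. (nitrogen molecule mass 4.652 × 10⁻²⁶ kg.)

λ = 11.6 pm

KE = (3/2)k_BT = 1.5 × 1.381 × 10⁻²³ × 1700 = 3.522 × 10⁻²⁰ J.
p = √(2mKE) = √(2 × 4.652 × 10⁻²⁶ × 3.522 × 10⁻²⁰) = 5.724 × 10⁻²³ kg·m/s.
λ = h/p = 1.16 × 10⁻¹¹ m = 11.6 pm.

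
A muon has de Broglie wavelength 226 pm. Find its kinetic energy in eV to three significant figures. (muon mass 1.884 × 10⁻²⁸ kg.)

KE = 0.142 eV

p = h/λ = 6.626 × 10⁻³⁴ / 2.260 × 10⁻¹⁰ = 2.932 × 10⁻²⁴ kg·m/s.
KE = p²/(2m) = (2.932 × 10⁻²⁴)² / (2 × 1.884 × 10⁻²⁸) = 2.281 × 10⁻²⁰ J = 0.142 eV.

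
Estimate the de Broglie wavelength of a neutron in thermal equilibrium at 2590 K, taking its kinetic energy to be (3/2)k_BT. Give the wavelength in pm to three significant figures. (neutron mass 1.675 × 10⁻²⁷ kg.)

KE = (3/2)k_BT = 1.5 × 1.381 × 10⁻²³ × 2590 = 5.365 × 10⁻²⁰ J.
p = √(2mKE) = √(2 × 1.675 × 10⁻²⁷ × 5.365 × 10⁻²⁰) = 1.341 × 10⁻²³ kg·m/s.
λ = h/p = 4.94 × 10⁻¹¹ m = 49.4 pm.

λ = 49.4 pm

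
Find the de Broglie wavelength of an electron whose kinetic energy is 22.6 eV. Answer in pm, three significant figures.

λ = 258 pm

KE = 22.6 eV = 3.621 × 10⁻¹⁸ J.
p = √(2mKE) = √(2 × 9.109 × 10⁻³¹ × 3.621 × 10⁻¹⁸) = 2.568 × 10⁻²⁴ kg·m/s.
λ = h/p = 6.626 × 10⁻³⁴ / 2.568 × 10⁻²⁴ = 2.58 × 10⁻¹⁰ m = 258 pm.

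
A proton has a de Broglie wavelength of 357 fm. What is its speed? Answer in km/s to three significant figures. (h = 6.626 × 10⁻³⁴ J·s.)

p = h/λ = 6.626 × 10⁻³⁴ / 3.570 × 10⁻¹³ = 1.856 × 10⁻²¹ kg·m/s.
v = p/m = 1.856 × 10⁻²¹ / 1.673 × 10⁻²⁷ = 1.11 × 10⁶ m/s = 1110 km/s.

v = 1110 km/s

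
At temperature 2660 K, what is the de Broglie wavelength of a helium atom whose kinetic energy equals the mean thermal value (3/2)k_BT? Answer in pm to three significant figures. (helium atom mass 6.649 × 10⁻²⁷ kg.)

λ = 24.5 pm

KE = (3/2)k_BT = 1.5 × 1.381 × 10⁻²³ × 2660 = 5.510 × 10⁻²⁰ J.
p = √(2mKE) = √(2 × 6.649 × 10⁻²⁷ × 5.510 × 10⁻²⁰) = 2.707 × 10⁻²³ kg·m/s.
λ = h/p = 2.45 × 10⁻¹¹ m = 24.5 pm.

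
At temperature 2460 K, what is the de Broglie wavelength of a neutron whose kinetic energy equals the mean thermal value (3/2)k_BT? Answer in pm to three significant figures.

KE = (3/2)k_BT = 1.5 × 1.381 × 10⁻²³ × 2460 = 5.096 × 10⁻²⁰ J.
p = √(2mKE) = √(2 × 1.675 × 10⁻²⁷ × 5.096 × 10⁻²⁰) = 1.307 × 10⁻²³ kg·m/s.
λ = h/p = 5.07 × 10⁻¹¹ m = 50.7 pm.

λ = 50.7 pm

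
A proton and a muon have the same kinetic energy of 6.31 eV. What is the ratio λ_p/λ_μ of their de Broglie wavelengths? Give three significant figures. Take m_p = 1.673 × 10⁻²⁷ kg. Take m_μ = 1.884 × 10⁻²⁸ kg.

At fixed KE, p = √(2mKE) so λ = h/p ∝ 1/√m.
λ_p/λ_μ = √(m_μ/m_p) = √(1.884 × 10⁻²⁸/1.673 × 10⁻²⁷) = √(0.1126) = 0.336.

λ_p/λ_μ = 0.336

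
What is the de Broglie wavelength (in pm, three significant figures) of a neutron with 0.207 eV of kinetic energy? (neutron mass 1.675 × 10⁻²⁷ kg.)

KE = 0.207 eV = 3.316 × 10⁻²⁰ J.
p = √(2mKE) = √(2 × 1.675 × 10⁻²⁷ × 3.316 × 10⁻²⁰) = 1.054 × 10⁻²³ kg·m/s.
λ = h/p = 6.626 × 10⁻³⁴ / 1.054 × 10⁻²³ = 6.29 × 10⁻¹¹ m = 62.9 pm.

λ = 62.9 pm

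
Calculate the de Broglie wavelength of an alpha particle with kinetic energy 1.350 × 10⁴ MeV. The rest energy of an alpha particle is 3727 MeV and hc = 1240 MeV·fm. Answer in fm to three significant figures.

λ = 0.0737 fm

Total energy E = KE + m₀c² = 1.350 × 10⁴ + 3727 = 17227 MeV.
(pc)² = E² − (m₀c²)² = (17227)² − (3727)² = 2.829 × 10⁸ MeV², so pc = 1.682 × 10⁴ MeV.
λ = hc/(pc) = 1240 MeV·fm / 1.682 × 10⁴ MeV = 0.0737 fm.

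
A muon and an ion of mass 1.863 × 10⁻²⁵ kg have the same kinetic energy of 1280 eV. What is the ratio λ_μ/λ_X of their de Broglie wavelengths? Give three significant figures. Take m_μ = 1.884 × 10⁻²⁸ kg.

λ_μ/λ_X = 31.4

At fixed KE, p = √(2mKE) so λ = h/p ∝ 1/√m.
λ_μ/λ_X = √(m_X/m_μ) = √(1.863 × 10⁻²⁵/1.884 × 10⁻²⁸) = √(988.9) = 31.4.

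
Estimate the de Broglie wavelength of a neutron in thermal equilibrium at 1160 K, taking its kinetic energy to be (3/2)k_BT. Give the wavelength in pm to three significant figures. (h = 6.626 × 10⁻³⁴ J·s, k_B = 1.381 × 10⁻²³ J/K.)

KE = (3/2)k_BT = 1.5 × 1.381 × 10⁻²³ × 1160 = 2.403 × 10⁻²⁰ J.
p = √(2mKE) = √(2 × 1.675 × 10⁻²⁷ × 2.403 × 10⁻²⁰) = 8.972 × 10⁻²⁴ kg·m/s.
λ = h/p = 7.39 × 10⁻¹¹ m = 73.9 pm.

λ = 73.9 pm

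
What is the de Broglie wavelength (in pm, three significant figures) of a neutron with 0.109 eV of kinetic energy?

KE = 0.109 eV = 1.746 × 10⁻²⁰ J.
p = √(2mKE) = √(2 × 1.675 × 10⁻²⁷ × 1.746 × 10⁻²⁰) = 7.648 × 10⁻²⁴ kg·m/s.
λ = h/p = 6.626 × 10⁻³⁴ / 7.648 × 10⁻²⁴ = 8.66 × 10⁻¹¹ m = 86.6 pm.

λ = 86.6 pm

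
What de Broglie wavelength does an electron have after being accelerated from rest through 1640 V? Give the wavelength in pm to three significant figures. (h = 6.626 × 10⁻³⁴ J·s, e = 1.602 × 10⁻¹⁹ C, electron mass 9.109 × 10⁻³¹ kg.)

KE = eV = 1.602 × 10⁻¹⁹ × 1640 = 2.627 × 10⁻¹⁶ J.
p = √(2mKE) = √(2 × 9.109 × 10⁻³¹ × 2.627 × 10⁻¹⁶) = 2.188 × 10⁻²³ kg·m/s.
λ = h/p = 6.626 × 10⁻³⁴ / 2.188 × 10⁻²³ = 3.03 × 10⁻¹¹ m = 30.3 pm.

λ = 30.3 pm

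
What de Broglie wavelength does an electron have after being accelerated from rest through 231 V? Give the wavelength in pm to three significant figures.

KE = eV = 1.602 × 10⁻¹⁹ × 231.0 = 3.701 × 10⁻¹⁷ J.
p = √(2mKE) = √(2 × 9.109 × 10⁻³¹ × 3.701 × 10⁻¹⁷) = 8.211 × 10⁻²⁴ kg·m/s.
λ = h/p = 6.626 × 10⁻³⁴ / 8.211 × 10⁻²⁴ = 8.07 × 10⁻¹¹ m = 80.7 pm.

λ = 80.7 pm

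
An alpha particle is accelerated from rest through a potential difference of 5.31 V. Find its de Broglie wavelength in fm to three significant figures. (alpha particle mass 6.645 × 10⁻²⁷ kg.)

λ = 4410 fm

KE = 2eV = 2 × 1.602 × 10⁻¹⁹ × 5.310 = 1.701 × 10⁻¹⁸ J.
p = √(2mKE) = √(2 × 6.645 × 10⁻²⁷ × 1.701 × 10⁻¹⁸) = 1.504 × 10⁻²² kg·m/s.
λ = h/p = 6.626 × 10⁻³⁴ / 1.504 × 10⁻²² = 4.41 × 10⁻¹² m = 4410 fm.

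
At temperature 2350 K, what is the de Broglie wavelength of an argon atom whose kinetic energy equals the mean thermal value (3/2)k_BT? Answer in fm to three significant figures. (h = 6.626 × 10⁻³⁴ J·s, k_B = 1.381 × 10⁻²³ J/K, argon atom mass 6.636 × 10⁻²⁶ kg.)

λ = 8240 fm

KE = (3/2)k_BT = 1.5 × 1.381 × 10⁻²³ × 2350 = 4.868 × 10⁻²⁰ J.
p = √(2mKE) = √(2 × 6.636 × 10⁻²⁶ × 4.868 × 10⁻²⁰) = 8.038 × 10⁻²³ kg·m/s.
λ = h/p = 8.24 × 10⁻¹² m = 8240 fm.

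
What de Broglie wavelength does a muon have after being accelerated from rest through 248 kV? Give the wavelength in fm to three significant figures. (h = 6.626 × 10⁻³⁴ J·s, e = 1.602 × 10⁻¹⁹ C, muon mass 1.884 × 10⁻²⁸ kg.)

λ = 171 fm

KE = eV = 1.602 × 10⁻¹⁹ × 2.480 × 10⁵ = 3.973 × 10⁻¹⁴ J.
p = √(2mKE) = √(2 × 1.884 × 10⁻²⁸ × 3.973 × 10⁻¹⁴) = 3.869 × 10⁻²¹ kg·m/s.
λ = h/p = 6.626 × 10⁻³⁴ / 3.869 × 10⁻²¹ = 1.71 × 10⁻¹³ m = 171 fm.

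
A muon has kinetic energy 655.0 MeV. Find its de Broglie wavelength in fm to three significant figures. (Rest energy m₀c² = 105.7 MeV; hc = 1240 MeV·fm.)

Total energy E = KE + m₀c² = 655.0 + 105.7 = 760.7 MeV.
(pc)² = E² − (m₀c²)² = (760.7)² − (105.7)² = 5.675 × 10⁵ MeV², so pc = 753.3 MeV.
λ = hc/(pc) = 1240 MeV·fm / 753.3 MeV = 1.65 fm.

λ = 1.65 fm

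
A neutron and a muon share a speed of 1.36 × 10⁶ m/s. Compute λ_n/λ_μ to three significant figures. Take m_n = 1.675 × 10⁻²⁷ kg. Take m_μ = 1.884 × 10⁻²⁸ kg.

At fixed v, p = mv so λ = h/(mv) ∝ 1/m.
λ_n/λ_μ = m_μ/m_n = 1.884 × 10⁻²⁸/1.675 × 10⁻²⁷ = 0.112.

λ_n/λ_μ = 0.112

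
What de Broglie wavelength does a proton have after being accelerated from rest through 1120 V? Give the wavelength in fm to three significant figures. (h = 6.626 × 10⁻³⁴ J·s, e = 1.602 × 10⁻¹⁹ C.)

KE = eV = 1.602 × 10⁻¹⁹ × 1120 = 1.794 × 10⁻¹⁶ J.
p = √(2mKE) = √(2 × 1.673 × 10⁻²⁷ × 1.794 × 10⁻¹⁶) = 7.748 × 10⁻²² kg·m/s.
λ = h/p = 6.626 × 10⁻³⁴ / 7.748 × 10⁻²² = 8.55 × 10⁻¹³ m = 855 fm.

λ = 855 fm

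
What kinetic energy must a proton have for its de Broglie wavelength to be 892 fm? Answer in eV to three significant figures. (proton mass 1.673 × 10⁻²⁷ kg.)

p = h/λ = 6.626 × 10⁻³⁴ / 8.920 × 10⁻¹³ = 7.428 × 10⁻²² kg·m/s.
KE = p²/(2m) = (7.428 × 10⁻²²)² / (2 × 1.673 × 10⁻²⁷) = 1.649 × 10⁻¹⁶ J = 1030 eV.

KE = 1030 eV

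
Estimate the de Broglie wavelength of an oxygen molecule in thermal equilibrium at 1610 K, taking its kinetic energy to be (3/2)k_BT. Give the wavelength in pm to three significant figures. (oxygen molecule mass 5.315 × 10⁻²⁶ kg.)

λ = 11.1 pm

KE = (3/2)k_BT = 1.5 × 1.381 × 10⁻²³ × 1610 = 3.335 × 10⁻²⁰ J.
p = √(2mKE) = √(2 × 5.315 × 10⁻²⁶ × 3.335 × 10⁻²⁰) = 5.954 × 10⁻²³ kg·m/s.
λ = h/p = 1.11 × 10⁻¹¹ m = 11.1 pm.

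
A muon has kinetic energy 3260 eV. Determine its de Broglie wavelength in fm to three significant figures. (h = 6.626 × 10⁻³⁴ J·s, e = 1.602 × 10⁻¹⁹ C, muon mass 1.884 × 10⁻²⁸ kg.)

λ = 1490 fm

KE = 3260 eV = 5.223 × 10⁻¹⁶ J.
p = √(2mKE) = √(2 × 1.884 × 10⁻²⁸ × 5.223 × 10⁻¹⁶) = 4.436 × 10⁻²² kg·m/s.
λ = h/p = 6.626 × 10⁻³⁴ / 4.436 × 10⁻²² = 1.49 × 10⁻¹² m = 1490 fm.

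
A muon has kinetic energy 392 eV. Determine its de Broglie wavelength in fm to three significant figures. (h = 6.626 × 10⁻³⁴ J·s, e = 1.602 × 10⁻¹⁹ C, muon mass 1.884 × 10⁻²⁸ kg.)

λ = 4310 fm

KE = 392 eV = 6.280 × 10⁻¹⁷ J.
p = √(2mKE) = √(2 × 1.884 × 10⁻²⁸ × 6.280 × 10⁻¹⁷) = 1.538 × 10⁻²² kg·m/s.
λ = h/p = 6.626 × 10⁻³⁴ / 1.538 × 10⁻²² = 4.31 × 10⁻¹² m = 4310 fm.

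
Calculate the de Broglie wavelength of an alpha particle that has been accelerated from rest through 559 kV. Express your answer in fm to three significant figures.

KE = 2eV = 2 × 1.602 × 10⁻¹⁹ × 5.590 × 10⁵ = 1.791 × 10⁻¹³ J.
p = √(2mKE) = √(2 × 6.645 × 10⁻²⁷ × 1.791 × 10⁻¹³) = 4.879 × 10⁻²⁰ kg·m/s.
λ = h/p = 6.626 × 10⁻³⁴ / 4.879 × 10⁻²⁰ = 1.36 × 10⁻¹⁴ m = 13.6 fm.

λ = 13.6 fm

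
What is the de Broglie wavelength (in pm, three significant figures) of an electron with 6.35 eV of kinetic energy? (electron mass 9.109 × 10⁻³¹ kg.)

KE = 6.35 eV = 1.017 × 10⁻¹⁸ J.
p = √(2mKE) = √(2 × 9.109 × 10⁻³¹ × 1.017 × 10⁻¹⁸) = 1.361 × 10⁻²⁴ kg·m/s.
λ = h/p = 6.626 × 10⁻³⁴ / 1.361 × 10⁻²⁴ = 4.87 × 10⁻¹⁰ m = 487 pm.

λ = 487 pm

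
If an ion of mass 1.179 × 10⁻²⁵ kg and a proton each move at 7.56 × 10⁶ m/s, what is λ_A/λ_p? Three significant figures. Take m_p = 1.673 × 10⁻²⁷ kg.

At fixed v, p = mv so λ = h/(mv) ∝ 1/m.
λ_A/λ_p = m_p/m_A = 1.673 × 10⁻²⁷/1.179 × 10⁻²⁵ = 0.0142.

λ_A/λ_p = 0.0142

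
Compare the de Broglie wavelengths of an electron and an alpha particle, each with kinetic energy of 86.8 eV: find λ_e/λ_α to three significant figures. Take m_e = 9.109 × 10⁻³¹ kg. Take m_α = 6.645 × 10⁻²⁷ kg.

λ_e/λ_α = 85.4

At fixed KE, p = √(2mKE) so λ = h/p ∝ 1/√m.
λ_e/λ_α = √(m_α/m_e) = √(6.645 × 10⁻²⁷/9.109 × 10⁻³¹) = √(7295) = 85.4.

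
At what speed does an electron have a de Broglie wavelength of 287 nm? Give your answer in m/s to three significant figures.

v = 2530 m/s

p = h/λ = 6.626 × 10⁻³⁴ / 2.870 × 10⁻⁷ = 2.309 × 10⁻²⁷ kg·m/s.
v = p/m = 2.309 × 10⁻²⁷ / 9.109 × 10⁻³¹ = 2.53 × 10³ m/s = 2530 m/s.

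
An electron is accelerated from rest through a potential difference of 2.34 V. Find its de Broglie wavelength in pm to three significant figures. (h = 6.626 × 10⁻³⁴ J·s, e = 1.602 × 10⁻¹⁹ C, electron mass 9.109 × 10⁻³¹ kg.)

λ = 802 pm

KE = eV = 1.602 × 10⁻¹⁹ × 2.340 = 3.749 × 10⁻¹⁹ J.
p = √(2mKE) = √(2 × 9.109 × 10⁻³¹ × 3.749 × 10⁻¹⁹) = 8.264 × 10⁻²⁵ kg·m/s.
λ = h/p = 6.626 × 10⁻³⁴ / 8.264 × 10⁻²⁵ = 8.02 × 10⁻¹⁰ m = 802 pm.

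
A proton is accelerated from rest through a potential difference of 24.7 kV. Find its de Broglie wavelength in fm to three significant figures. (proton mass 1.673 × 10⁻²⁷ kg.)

λ = 182 fm

KE = eV = 1.602 × 10⁻¹⁹ × 2.470 × 10⁴ = 3.957 × 10⁻¹⁵ J.
p = √(2mKE) = √(2 × 1.673 × 10⁻²⁷ × 3.957 × 10⁻¹⁵) = 3.639 × 10⁻²¹ kg·m/s.
λ = h/p = 6.626 × 10⁻³⁴ / 3.639 × 10⁻²¹ = 1.82 × 10⁻¹³ m = 182 fm.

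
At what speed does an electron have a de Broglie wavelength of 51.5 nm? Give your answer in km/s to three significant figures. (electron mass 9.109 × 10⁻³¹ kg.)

p = h/λ = 6.626 × 10⁻³⁴ / 5.150 × 10⁻⁸ = 1.287 × 10⁻²⁶ kg·m/s.
v = p/m = 1.287 × 10⁻²⁶ / 9.109 × 10⁻³¹ = 1.41 × 10⁴ m/s = 14.1 km/s.

v = 14.1 km/s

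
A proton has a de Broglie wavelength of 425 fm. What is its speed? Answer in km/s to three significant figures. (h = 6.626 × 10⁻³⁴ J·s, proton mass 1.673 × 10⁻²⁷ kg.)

p = h/λ = 6.626 × 10⁻³⁴ / 4.250 × 10⁻¹³ = 1.559 × 10⁻²¹ kg·m/s.
v = p/m = 1.559 × 10⁻²¹ / 1.673 × 10⁻²⁷ = 9.32 × 10⁵ m/s = 932 km/s.

v = 932 km/s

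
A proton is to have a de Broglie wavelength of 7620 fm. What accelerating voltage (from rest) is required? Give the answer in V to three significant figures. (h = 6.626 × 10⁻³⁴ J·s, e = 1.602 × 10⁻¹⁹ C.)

V = 14.1 V

p = h/λ = 6.626 × 10⁻³⁴ / 7.620 × 10⁻¹² = 8.696 × 10⁻²³ kg·m/s.
KE = p²/(2m) = 2.260 × 10⁻¹⁸ J.
V = KE/e = 2.260 × 10⁻¹⁸ / (1.602 × 10⁻¹⁹) = 14.1 V.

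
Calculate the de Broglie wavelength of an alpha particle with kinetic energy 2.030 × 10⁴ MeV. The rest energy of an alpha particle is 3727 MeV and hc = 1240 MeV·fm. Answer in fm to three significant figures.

λ = 0.0522 fm

Total energy E = KE + m₀c² = 2.030 × 10⁴ + 3727 = 24027 MeV.
(pc)² = E² − (m₀c²)² = (24027)² − (3727)² = 5.634 × 10⁸ MeV², so pc = 2.374 × 10⁴ MeV.
λ = hc/(pc) = 1240 MeV·fm / 2.374 × 10⁴ MeV = 0.0522 fm.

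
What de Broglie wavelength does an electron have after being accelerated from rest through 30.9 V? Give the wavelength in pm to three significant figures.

λ = 221 pm

KE = eV = 1.602 × 10⁻¹⁹ × 30.90 = 4.950 × 10⁻¹⁸ J.
p = √(2mKE) = √(2 × 9.109 × 10⁻³¹ × 4.950 × 10⁻¹⁸) = 3.003 × 10⁻²⁴ kg·m/s.
λ = h/p = 6.626 × 10⁻³⁴ / 3.003 × 10⁻²⁴ = 2.21 × 10⁻¹⁰ m = 221 pm.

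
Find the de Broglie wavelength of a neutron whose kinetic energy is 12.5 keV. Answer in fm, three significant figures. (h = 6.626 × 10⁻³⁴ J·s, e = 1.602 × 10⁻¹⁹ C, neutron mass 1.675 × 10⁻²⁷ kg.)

λ = 256 fm

KE = 12.5 keV = 2.003 × 10⁻¹⁵ J.
p = √(2mKE) = √(2 × 1.675 × 10⁻²⁷ × 2.003 × 10⁻¹⁵) = 2.590 × 10⁻²¹ kg·m/s.
λ = h/p = 6.626 × 10⁻³⁴ / 2.590 × 10⁻²¹ = 2.56 × 10⁻¹³ m = 256 fm.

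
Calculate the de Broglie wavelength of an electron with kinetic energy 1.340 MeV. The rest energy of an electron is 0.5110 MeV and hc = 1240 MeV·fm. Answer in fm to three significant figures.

Total energy E = KE + m₀c² = 1.340 + 0.5110 = 1.8510 MeV.
(pc)² = E² − (m₀c²)² = (1.8510)² − (0.5110)² = 3.165 MeV², so pc = 1.779 MeV.
λ = hc/(pc) = 1240 MeV·fm / 1.779 MeV = 697 fm.

λ = 697 fm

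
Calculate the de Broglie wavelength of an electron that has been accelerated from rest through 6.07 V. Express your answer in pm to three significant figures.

KE = eV = 1.602 × 10⁻¹⁹ × 6.070 = 9.724 × 10⁻¹⁹ J.
p = √(2mKE) = √(2 × 9.109 × 10⁻³¹ × 9.724 × 10⁻¹⁹) = 1.331 × 10⁻²⁴ kg·m/s.
λ = h/p = 6.626 × 10⁻³⁴ / 1.331 × 10⁻²⁴ = 4.98 × 10⁻¹⁰ m = 498 pm.

λ = 498 pm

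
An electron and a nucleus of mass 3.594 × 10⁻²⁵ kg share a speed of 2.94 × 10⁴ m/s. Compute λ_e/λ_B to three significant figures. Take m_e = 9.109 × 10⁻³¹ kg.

At fixed v, p = mv so λ = h/(mv) ∝ 1/m.
λ_e/λ_B = m_B/m_e = 3.594 × 10⁻²⁵/9.109 × 10⁻³¹ = 3.95 × 10⁵.

λ_e/λ_B = 3.95 × 10⁵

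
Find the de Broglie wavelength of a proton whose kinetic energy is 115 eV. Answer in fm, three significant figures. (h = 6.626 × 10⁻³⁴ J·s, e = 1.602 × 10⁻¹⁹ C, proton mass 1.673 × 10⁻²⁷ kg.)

λ = 2670 fm

KE = 115 eV = 1.842 × 10⁻¹⁷ J.
p = √(2mKE) = √(2 × 1.673 × 10⁻²⁷ × 1.842 × 10⁻¹⁷) = 2.483 × 10⁻²² kg·m/s.
λ = h/p = 6.626 × 10⁻³⁴ / 2.483 × 10⁻²² = 2.67 × 10⁻¹² m = 2670 fm.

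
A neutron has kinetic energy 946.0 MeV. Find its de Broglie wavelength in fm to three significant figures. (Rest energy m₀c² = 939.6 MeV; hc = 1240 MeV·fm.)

Total energy E = KE + m₀c² = 946.0 + 939.6 = 1885.6 MeV.
(pc)² = E² − (m₀c²)² = (1885.6)² − (939.6)² = 2.673 × 10⁶ MeV², so pc = 1635 MeV.
λ = hc/(pc) = 1240 MeV·fm / 1635 MeV = 0.758 fm.

λ = 0.758 fm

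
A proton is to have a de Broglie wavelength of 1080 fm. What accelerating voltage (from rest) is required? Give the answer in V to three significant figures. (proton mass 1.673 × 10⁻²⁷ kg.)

p = h/λ = 6.626 × 10⁻³⁴ / 1.080 × 10⁻¹² = 6.135 × 10⁻²² kg·m/s.
KE = p²/(2m) = 1.125 × 10⁻¹⁶ J.
V = KE/e = 1.125 × 10⁻¹⁶ / (1.602 × 10⁻¹⁹) = 702 V.

V = 702 V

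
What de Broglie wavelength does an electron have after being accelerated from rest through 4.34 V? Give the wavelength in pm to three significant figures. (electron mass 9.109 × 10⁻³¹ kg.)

λ = 589 pm

KE = eV = 1.602 × 10⁻¹⁹ × 4.340 = 6.953 × 10⁻¹⁹ J.
p = √(2mKE) = √(2 × 9.109 × 10⁻³¹ × 6.953 × 10⁻¹⁹) = 1.125 × 10⁻²⁴ kg·m/s.
λ = h/p = 6.626 × 10⁻³⁴ / 1.125 × 10⁻²⁴ = 5.89 × 10⁻¹⁰ m = 589 pm.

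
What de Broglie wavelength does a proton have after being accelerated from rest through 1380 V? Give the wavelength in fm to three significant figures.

λ = 770 fm

KE = eV = 1.602 × 10⁻¹⁹ × 1380 = 2.211 × 10⁻¹⁶ J.
p = √(2mKE) = √(2 × 1.673 × 10⁻²⁷ × 2.211 × 10⁻¹⁶) = 8.601 × 10⁻²² kg·m/s.
λ = h/p = 6.626 × 10⁻³⁴ / 8.601 × 10⁻²² = 7.70 × 10⁻¹³ m = 770 fm.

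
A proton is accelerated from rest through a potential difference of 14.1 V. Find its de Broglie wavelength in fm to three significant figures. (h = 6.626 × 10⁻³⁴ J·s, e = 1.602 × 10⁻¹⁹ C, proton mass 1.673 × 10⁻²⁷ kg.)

λ = 7620 fm

KE = eV = 1.602 × 10⁻¹⁹ × 14.10 = 2.259 × 10⁻¹⁸ J.
p = √(2mKE) = √(2 × 1.673 × 10⁻²⁷ × 2.259 × 10⁻¹⁸) = 8.694 × 10⁻²³ kg·m/s.
λ = h/p = 6.626 × 10⁻³⁴ / 8.694 × 10⁻²³ = 7.62 × 10⁻¹² m = 7620 fm.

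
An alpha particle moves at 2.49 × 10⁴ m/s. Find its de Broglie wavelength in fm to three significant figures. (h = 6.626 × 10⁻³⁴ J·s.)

λ = 4000 fm

p = mv = 6.645 × 10⁻²⁷ × 2.49 × 10⁴ = 1.655 × 10⁻²² kg·m/s.
λ = h/p = 6.626 × 10⁻³⁴ / 1.655 × 10⁻²² = 4.00 × 10⁻¹² m = 4000 fm.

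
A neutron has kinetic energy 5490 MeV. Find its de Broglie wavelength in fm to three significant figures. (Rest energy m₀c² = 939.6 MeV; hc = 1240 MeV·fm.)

λ = 0.195 fm

Total energy E = KE + m₀c² = 5490 + 939.6 = 6429.6 MeV.
(pc)² = E² − (m₀c²)² = (6429.6)² − (939.6)² = 4.046 × 10⁷ MeV², so pc = 6361 MeV.
λ = hc/(pc) = 1240 MeV·fm / 6361 MeV = 0.195 fm.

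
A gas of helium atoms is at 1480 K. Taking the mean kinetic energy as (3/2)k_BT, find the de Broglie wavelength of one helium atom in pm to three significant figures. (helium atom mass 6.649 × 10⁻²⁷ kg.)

KE = (3/2)k_BT = 1.5 × 1.381 × 10⁻²³ × 1480 = 3.066 × 10⁻²⁰ J.
p = √(2mKE) = √(2 × 6.649 × 10⁻²⁷ × 3.066 × 10⁻²⁰) = 2.019 × 10⁻²³ kg·m/s.
λ = h/p = 3.28 × 10⁻¹¹ m = 32.8 pm.

λ = 32.8 pm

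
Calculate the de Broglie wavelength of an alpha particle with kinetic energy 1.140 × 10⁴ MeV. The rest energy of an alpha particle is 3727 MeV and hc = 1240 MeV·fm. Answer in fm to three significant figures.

λ = 0.0846 fm

Total energy E = KE + m₀c² = 1.140 × 10⁴ + 3727 = 15127 MeV.
(pc)² = E² − (m₀c²)² = (15127)² − (3727)² = 2.149 × 10⁸ MeV², so pc = 1.466 × 10⁴ MeV.
λ = hc/(pc) = 1240 MeV·fm / 1.466 × 10⁴ MeV = 0.0846 fm.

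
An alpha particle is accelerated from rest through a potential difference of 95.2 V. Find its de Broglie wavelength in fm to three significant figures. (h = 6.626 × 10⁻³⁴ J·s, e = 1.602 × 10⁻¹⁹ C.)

KE = 2eV = 2 × 1.602 × 10⁻¹⁹ × 95.20 = 3.050 × 10⁻¹⁷ J.
p = √(2mKE) = √(2 × 6.645 × 10⁻²⁷ × 3.050 × 10⁻¹⁷) = 6.367 × 10⁻²² kg·m/s.
λ = h/p = 6.626 × 10⁻³⁴ / 6.367 × 10⁻²² = 1.04 × 10⁻¹² m = 1040 fm.

λ = 1040 fm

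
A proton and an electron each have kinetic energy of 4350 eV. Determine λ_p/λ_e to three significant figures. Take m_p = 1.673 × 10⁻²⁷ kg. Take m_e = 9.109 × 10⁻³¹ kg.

λ_p/λ_e = 0.0233

At fixed KE, p = √(2mKE) so λ = h/p ∝ 1/√m.
λ_p/λ_e = √(m_e/m_p) = √(9.109 × 10⁻³¹/1.673 × 10⁻²⁷) = √(5.445 × 10⁻⁴) = 0.0233.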